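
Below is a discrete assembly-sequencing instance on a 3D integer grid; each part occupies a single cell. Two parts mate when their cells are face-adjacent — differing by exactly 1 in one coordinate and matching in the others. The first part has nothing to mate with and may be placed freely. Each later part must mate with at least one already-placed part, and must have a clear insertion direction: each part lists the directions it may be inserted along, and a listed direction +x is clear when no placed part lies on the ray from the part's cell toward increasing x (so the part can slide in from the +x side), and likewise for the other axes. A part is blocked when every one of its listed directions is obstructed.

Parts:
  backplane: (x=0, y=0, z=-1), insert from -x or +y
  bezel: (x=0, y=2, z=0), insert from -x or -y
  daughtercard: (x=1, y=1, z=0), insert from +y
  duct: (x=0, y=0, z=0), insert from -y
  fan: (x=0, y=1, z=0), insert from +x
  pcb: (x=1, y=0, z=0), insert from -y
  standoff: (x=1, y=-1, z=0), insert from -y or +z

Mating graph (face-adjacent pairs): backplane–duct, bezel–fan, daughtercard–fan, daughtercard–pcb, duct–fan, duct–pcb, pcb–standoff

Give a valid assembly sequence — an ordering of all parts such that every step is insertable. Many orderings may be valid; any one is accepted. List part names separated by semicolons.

1. duct@(0, 0, 0) [-y clear] — {duct}
2. fan@(0, 1, 0) [+x clear] — {duct, fan}
3. daughtercard@(1, 1, 0) [+y clear] — {daughtercard, duct, fan}
4. backplane@(0, 0, -1) [-x clear] — {backplane, daughtercard, duct, fan}
5. bezel@(0, 2, 0) [-x clear] — {backplane, bezel, daughtercard, duct, fan}
6. pcb@(1, 0, 0) [-y clear] — {backplane, bezel, daughtercard, duct, fan, pcb}
7. standoff@(1, -1, 0) [-y clear] — {backplane, bezel, daughtercard, duct, fan, pcb, standoff}

duct; fan; daughtercard; backplane; bezel; pcb; standoff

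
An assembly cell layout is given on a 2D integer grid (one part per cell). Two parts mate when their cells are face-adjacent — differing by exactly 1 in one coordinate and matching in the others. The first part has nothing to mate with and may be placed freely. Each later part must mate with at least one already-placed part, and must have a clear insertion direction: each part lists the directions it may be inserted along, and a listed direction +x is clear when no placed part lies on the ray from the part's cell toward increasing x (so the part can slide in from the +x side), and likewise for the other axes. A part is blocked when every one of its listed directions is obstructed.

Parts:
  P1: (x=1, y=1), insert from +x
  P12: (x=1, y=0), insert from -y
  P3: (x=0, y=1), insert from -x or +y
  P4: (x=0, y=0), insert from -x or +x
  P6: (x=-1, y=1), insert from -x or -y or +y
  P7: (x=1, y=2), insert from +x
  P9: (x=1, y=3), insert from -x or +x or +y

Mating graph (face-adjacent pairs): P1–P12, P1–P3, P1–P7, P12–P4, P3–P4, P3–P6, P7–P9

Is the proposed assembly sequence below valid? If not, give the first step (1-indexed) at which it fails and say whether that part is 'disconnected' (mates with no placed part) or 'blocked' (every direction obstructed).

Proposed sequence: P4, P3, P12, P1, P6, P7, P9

Valid

1. P4@(0, 0) [-x clear] — {P4}
2. P3@(0, 1) [-x clear] — {P3, P4}
3. P12@(1, 0) [-y clear] — {P12, P3, P4}
4. P1@(1, 1) [+x clear] — {P1, P12, P3, P4}
5. P6@(-1, 1) [-x clear] — {P1, P12, P3, P4, P6}
6. P7@(1, 2) [+x clear] — {P1, P12, P3, P4, P6, P7}
7. P9@(1, 3) [-x clear] — {P1, P12, P3, P4, P6, P7, P9}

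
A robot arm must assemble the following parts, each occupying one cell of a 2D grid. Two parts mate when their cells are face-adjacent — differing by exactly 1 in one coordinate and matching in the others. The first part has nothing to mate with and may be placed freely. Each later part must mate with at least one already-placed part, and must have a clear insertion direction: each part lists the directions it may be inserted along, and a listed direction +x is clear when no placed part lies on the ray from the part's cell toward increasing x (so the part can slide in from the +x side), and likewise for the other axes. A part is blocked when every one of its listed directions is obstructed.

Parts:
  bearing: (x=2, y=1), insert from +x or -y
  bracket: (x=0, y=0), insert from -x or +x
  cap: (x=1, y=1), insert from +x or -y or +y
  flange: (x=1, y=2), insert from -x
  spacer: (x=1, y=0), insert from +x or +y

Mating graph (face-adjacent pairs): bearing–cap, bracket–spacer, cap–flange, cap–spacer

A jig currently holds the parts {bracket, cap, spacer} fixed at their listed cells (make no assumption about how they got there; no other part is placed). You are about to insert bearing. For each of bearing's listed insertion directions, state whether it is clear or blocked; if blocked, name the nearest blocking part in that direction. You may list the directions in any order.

+x: ray from bearing(2, 1) has no placed part ⇒ clear
-y: ray from bearing(2, 1) has no placed part ⇒ clear

+x: clear; -y: clear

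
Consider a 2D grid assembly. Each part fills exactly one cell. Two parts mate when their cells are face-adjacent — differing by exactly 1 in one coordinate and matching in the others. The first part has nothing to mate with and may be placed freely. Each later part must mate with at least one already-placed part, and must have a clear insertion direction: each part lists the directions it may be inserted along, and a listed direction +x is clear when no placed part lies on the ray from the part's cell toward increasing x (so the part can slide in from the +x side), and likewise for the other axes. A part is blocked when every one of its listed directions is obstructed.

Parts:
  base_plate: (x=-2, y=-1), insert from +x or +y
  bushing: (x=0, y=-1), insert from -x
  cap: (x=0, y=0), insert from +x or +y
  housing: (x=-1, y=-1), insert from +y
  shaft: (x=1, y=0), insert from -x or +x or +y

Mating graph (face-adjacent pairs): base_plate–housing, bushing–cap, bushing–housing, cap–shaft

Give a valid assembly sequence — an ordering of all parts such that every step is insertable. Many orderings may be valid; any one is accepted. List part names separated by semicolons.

1. bushing@(0, -1) [-x clear] — {bushing}
2. cap@(0, 0) [+x clear] — {bushing, cap}
3. shaft@(1, 0) [+x clear] — {bushing, cap, shaft}
4. housing@(-1, -1) [+y clear] — {bushing, cap, housing, shaft}
5. base_plate@(-2, -1) [+y clear] — {base_plate, bushing, cap, housing, shaft}

bushing; cap; shaft; housing; base_plate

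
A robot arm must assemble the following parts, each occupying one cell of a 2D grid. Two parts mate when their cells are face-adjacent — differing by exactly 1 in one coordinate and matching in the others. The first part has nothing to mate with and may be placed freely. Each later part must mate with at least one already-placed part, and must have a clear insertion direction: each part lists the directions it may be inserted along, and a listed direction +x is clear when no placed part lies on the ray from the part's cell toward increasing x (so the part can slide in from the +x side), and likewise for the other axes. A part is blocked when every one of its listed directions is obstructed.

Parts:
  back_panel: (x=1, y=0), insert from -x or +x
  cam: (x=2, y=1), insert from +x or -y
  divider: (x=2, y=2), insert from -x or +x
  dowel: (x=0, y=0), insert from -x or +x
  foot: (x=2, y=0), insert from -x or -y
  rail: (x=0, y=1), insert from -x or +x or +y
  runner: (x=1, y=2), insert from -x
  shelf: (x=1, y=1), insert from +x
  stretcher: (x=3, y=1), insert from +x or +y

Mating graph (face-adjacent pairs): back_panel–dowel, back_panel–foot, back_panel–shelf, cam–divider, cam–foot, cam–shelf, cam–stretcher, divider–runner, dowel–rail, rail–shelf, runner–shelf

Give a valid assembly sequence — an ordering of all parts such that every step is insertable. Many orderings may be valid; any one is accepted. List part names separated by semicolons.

1. divider@(2, 2) [-x clear] — {divider}
2. runner@(1, 2) [-x clear] — {divider, runner}
3. shelf@(1, 1) [+x clear] — {divider, runner, shelf}
4. back_panel@(1, 0) [-x clear] — {back_panel, divider, runner, shelf}
5. rail@(0, 1) [-x clear] — {back_panel, divider, rail, runner, shelf}
6. dowel@(0, 0) [-x clear] — {back_panel, divider, dowel, rail, runner, shelf}
7. cam@(2, 1) [+x clear] — {back_panel, cam, divider, dowel, rail, runner, shelf}
8. stretcher@(3, 1) [+x clear] — {back_panel, cam, divider, dowel, rail, runner, shelf, stretcher}
9. foot@(2, 0) [-y clear] — {back_panel, cam, divider, dowel, foot, rail, runner, shelf, stretcher}

divider; runner; shelf; back_panel; rail; dowel; cam; stretcher; foot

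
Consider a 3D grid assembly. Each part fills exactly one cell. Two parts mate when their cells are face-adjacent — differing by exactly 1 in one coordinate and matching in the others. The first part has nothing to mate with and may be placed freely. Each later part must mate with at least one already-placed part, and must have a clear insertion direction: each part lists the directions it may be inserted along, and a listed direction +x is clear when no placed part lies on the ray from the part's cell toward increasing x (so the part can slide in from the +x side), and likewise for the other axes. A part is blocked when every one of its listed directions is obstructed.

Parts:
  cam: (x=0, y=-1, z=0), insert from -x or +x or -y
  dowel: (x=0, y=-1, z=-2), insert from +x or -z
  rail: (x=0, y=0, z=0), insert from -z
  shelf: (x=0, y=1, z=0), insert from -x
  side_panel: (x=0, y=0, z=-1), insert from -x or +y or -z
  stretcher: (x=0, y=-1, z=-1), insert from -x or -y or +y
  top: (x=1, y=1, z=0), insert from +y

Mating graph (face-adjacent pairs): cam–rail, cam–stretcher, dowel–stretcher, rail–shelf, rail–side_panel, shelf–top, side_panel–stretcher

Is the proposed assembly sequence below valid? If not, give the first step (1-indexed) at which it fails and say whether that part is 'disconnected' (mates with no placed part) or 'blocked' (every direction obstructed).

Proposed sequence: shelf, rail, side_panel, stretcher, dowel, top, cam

1. shelf@(0, 1, 0) [-x clear] — {shelf}
2. rail@(0, 0, 0) [-z clear] — {rail, shelf}
3. side_panel@(0, 0, -1) [-x clear] — {rail, shelf, side_panel}
4. stretcher@(0, -1, -1) [-x clear] — {rail, shelf, side_panel, stretcher}
5. dowel@(0, -1, -2) [+x clear] — {dowel, rail, shelf, side_panel, stretcher}
6. top@(1, 1, 0) [+y clear] — {dowel, rail, shelf, side_panel, stretcher, top}
7. cam@(0, -1, 0) [-x clear] — {cam, dowel, rail, shelf, side_panel, stretcher, top}

Valid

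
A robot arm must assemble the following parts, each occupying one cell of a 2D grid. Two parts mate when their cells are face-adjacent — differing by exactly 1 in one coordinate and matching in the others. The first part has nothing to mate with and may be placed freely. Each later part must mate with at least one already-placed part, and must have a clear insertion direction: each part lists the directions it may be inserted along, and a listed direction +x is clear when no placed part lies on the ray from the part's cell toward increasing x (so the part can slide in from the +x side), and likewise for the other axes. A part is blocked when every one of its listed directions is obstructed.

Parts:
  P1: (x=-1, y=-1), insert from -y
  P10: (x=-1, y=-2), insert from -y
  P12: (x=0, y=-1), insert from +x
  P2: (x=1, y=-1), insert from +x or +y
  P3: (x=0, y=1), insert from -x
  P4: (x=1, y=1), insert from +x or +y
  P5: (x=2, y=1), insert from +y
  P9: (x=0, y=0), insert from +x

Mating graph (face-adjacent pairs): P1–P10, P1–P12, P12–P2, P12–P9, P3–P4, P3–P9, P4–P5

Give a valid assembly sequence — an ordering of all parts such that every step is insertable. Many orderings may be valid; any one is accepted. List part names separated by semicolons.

1. P1@(-1, -1) [-y clear] — {P1}
2. P10@(-1, -2) [-y clear] — {P1, P10}
3. P12@(0, -1) [+x clear] — {P1, P10, P12}
4. P2@(1, -1) [+x clear] — {P1, P10, P12, P2}
5. P9@(0, 0) [+x clear] — {P1, P10, P12, P2, P9}
6. P3@(0, 1) [-x clear] — {P1, P10, P12, P2, P3, P9}
7. P4@(1, 1) [+x clear] — {P1, P10, P12, P2, P3, P4, P9}
8. P5@(2, 1) [+y clear] — {P1, P10, P12, P2, P3, P4, P5, P9}

P1; P10; P12; P2; P9; P3; P4; P5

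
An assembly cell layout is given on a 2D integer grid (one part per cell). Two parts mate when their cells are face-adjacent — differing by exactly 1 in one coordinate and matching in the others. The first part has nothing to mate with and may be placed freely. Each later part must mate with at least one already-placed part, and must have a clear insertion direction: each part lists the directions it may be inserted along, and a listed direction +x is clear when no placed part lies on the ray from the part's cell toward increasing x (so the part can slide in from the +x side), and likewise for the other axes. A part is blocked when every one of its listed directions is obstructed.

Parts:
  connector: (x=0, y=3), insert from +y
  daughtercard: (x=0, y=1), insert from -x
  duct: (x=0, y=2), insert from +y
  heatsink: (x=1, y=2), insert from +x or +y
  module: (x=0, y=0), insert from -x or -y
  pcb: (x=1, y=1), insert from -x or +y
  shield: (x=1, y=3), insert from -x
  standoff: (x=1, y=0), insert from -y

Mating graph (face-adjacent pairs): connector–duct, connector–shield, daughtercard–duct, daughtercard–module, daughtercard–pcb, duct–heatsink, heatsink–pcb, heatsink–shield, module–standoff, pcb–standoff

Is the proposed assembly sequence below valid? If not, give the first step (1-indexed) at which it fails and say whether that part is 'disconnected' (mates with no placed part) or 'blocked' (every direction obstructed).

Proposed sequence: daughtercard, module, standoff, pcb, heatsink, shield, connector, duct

1. daughtercard@(0, 1) [-x clear] — {daughtercard}
2. module@(0, 0) [-x clear] — {daughtercard, module}
3. standoff@(1, 0) [-y clear] — {daughtercard, module, standoff}
4. pcb@(1, 1) [+y clear] — {daughtercard, module, pcb, standoff}
5. heatsink@(1, 2) [+x clear] — {daughtercard, heatsink, module, pcb, standoff}
6. shield@(1, 3) [-x clear] — {daughtercard, heatsink, module, pcb, shield, standoff}
7. connector@(0, 3) [+y clear] — {connector, daughtercard, heatsink, module, pcb, shield, standoff}
8. duct@(0, 2) — +y all obstructed ⇒ blocked

Invalid at step 8 (blocked)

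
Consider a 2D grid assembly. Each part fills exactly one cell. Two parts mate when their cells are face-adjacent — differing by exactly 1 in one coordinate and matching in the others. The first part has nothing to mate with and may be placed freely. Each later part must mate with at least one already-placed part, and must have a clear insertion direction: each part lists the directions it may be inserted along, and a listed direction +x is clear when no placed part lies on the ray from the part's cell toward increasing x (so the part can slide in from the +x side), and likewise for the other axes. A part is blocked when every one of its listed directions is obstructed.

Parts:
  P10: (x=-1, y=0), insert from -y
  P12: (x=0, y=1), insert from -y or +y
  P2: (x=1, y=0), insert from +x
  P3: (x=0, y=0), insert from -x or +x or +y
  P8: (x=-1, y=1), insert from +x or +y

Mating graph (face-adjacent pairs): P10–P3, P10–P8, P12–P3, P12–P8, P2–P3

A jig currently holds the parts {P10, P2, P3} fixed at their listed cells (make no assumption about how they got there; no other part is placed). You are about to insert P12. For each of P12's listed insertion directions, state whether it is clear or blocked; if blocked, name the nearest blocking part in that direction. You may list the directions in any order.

-y: nearest on ray is P3@(0, 0) ⇒ blocked
+y: ray from P12(0, 1) has no placed part ⇒ clear

+y: clear; -y: blocked by P3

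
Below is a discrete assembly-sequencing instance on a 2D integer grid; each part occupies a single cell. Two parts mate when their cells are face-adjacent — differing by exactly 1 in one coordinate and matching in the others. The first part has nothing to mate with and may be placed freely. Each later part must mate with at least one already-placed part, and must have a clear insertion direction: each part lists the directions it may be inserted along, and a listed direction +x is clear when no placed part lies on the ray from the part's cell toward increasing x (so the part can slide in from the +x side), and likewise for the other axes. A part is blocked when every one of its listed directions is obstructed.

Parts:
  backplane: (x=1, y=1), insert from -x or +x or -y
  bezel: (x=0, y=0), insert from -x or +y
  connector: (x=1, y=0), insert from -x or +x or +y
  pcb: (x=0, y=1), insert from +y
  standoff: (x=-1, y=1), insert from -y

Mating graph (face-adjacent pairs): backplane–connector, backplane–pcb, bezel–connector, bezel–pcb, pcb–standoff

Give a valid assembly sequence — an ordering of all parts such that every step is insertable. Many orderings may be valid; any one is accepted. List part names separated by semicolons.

backplane; connector; bezel; pcb; standoff

1. backplane@(1, 1) [-x clear] — {backplane}
2. connector@(1, 0) [-x clear] — {backplane, connector}
3. bezel@(0, 0) [-x clear] — {backplane, bezel, connector}
4. pcb@(0, 1) [+y clear] — {backplane, bezel, connector, pcb}
5. standoff@(-1, 1) [-y clear] — {backplane, bezel, connector, pcb, standoff}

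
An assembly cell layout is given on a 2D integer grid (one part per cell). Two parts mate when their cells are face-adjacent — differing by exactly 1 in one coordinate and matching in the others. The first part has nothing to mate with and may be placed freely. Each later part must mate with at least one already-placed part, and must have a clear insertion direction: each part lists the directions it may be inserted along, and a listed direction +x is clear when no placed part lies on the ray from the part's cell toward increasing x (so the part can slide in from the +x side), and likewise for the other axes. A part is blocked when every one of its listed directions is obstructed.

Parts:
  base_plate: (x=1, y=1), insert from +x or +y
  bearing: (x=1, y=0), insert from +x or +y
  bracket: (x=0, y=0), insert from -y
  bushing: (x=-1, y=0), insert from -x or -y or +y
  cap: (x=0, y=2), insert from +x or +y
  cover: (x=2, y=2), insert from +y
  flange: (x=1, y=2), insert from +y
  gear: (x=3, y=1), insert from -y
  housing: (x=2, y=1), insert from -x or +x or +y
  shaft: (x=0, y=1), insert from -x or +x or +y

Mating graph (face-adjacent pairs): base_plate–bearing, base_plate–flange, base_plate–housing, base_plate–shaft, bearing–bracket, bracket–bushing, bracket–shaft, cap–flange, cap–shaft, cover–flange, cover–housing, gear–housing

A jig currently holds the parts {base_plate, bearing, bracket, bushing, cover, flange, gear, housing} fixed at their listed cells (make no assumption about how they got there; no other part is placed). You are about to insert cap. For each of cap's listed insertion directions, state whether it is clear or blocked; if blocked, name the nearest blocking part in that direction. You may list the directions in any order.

+x: blocked by flange; +y: clear

+x: nearest on ray is flange@(1, 2) ⇒ blocked
+y: ray from cap(0, 2) has no placed part ⇒ clear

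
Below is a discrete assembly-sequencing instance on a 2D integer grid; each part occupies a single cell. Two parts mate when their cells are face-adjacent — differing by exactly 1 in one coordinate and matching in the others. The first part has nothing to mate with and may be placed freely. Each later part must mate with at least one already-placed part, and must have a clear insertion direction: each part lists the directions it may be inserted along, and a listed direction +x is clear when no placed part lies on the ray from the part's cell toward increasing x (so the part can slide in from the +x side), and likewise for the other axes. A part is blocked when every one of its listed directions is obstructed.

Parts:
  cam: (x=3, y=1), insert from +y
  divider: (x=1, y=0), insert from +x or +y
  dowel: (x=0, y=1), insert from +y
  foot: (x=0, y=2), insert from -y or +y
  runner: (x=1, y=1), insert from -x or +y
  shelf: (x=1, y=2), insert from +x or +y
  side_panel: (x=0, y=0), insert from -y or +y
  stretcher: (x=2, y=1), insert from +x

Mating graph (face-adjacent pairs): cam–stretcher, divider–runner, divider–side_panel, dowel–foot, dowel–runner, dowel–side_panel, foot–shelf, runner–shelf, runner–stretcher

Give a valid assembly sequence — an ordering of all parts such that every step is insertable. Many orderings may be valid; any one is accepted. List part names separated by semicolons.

dowel; side_panel; divider; runner; stretcher; shelf; foot; cam

1. dowel@(0, 1) [+y clear] — {dowel}
2. side_panel@(0, 0) [-y clear] — {dowel, side_panel}
3. divider@(1, 0) [+x clear] — {divider, dowel, side_panel}
4. runner@(1, 1) [+y clear] — {divider, dowel, runner, side_panel}
5. stretcher@(2, 1) [+x clear] — {divider, dowel, runner, side_panel, stretcher}
6. shelf@(1, 2) [+x clear] — {divider, dowel, runner, shelf, side_panel, stretcher}
7. foot@(0, 2) [+y clear] — {divider, dowel, foot, runner, shelf, side_panel, stretcher}
8. cam@(3, 1) [+y clear] — {cam, divider, dowel, foot, runner, shelf, side_panel, stretcher}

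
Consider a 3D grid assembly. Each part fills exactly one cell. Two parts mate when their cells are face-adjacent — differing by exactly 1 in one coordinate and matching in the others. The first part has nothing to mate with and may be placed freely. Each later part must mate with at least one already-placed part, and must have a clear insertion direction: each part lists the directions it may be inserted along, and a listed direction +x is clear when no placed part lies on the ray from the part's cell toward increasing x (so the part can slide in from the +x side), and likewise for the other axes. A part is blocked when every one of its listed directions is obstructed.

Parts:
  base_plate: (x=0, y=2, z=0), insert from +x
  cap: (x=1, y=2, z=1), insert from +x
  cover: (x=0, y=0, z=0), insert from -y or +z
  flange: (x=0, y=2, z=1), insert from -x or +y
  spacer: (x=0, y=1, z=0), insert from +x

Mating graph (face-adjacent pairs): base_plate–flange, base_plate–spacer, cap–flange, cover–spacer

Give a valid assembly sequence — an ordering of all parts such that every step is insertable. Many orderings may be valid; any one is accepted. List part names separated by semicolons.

1. flange@(0, 2, 1) [-x clear] — {flange}
2. cap@(1, 2, 1) [+x clear] — {cap, flange}
3. base_plate@(0, 2, 0) [+x clear] — {base_plate, cap, flange}
4. spacer@(0, 1, 0) [+x clear] — {base_plate, cap, flange, spacer}
5. cover@(0, 0, 0) [-y clear] — {base_plate, cap, cover, flange, spacer}

flange; cap; base_plate; spacer; cover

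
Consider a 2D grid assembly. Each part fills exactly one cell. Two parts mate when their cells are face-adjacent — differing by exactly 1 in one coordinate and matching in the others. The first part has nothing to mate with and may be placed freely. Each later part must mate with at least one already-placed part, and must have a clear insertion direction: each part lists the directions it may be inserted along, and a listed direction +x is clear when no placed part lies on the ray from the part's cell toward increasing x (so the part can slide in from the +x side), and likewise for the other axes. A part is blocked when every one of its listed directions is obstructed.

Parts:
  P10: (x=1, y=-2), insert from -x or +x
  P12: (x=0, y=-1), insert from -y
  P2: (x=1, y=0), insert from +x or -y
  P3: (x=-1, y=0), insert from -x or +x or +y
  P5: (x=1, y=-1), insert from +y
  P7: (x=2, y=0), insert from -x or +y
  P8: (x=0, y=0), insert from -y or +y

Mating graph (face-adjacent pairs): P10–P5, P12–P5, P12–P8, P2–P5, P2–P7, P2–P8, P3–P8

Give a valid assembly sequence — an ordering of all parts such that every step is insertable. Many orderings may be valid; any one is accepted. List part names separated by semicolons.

P3; P8; P12; P5; P10; P2; P7

1. P3@(-1, 0) [-x clear] — {P3}
2. P8@(0, 0) [-y clear] — {P3, P8}
3. P12@(0, -1) [-y clear] — {P12, P3, P8}
4. P5@(1, -1) [+y clear] — {P12, P3, P5, P8}
5. P10@(1, -2) [-x clear] — {P10, P12, P3, P5, P8}
6. P2@(1, 0) [+x clear] — {P10, P12, P2, P3, P5, P8}
7. P7@(2, 0) [+y clear] — {P10, P12, P2, P3, P5, P7, P8}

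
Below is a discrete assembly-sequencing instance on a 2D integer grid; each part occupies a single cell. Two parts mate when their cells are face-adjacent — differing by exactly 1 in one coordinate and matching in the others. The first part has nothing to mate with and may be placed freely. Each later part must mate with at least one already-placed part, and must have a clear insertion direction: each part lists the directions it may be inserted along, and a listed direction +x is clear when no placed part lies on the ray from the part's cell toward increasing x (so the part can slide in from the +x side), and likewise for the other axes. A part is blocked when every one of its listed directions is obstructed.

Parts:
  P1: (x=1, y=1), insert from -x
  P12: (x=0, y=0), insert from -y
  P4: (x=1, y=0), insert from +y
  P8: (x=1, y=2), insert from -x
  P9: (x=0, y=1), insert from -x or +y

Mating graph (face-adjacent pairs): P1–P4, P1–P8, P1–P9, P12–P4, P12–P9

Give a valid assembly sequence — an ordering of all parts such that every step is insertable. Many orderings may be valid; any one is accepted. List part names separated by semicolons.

1. P12@(0, 0) [-y clear] — {P12}
2. P4@(1, 0) [+y clear] — {P12, P4}
3. P1@(1, 1) [-x clear] — {P1, P12, P4}
4. P8@(1, 2) [-x clear] — {P1, P12, P4, P8}
5. P9@(0, 1) [-x clear] — {P1, P12, P4, P8, P9}

P12; P4; P1; P8; P9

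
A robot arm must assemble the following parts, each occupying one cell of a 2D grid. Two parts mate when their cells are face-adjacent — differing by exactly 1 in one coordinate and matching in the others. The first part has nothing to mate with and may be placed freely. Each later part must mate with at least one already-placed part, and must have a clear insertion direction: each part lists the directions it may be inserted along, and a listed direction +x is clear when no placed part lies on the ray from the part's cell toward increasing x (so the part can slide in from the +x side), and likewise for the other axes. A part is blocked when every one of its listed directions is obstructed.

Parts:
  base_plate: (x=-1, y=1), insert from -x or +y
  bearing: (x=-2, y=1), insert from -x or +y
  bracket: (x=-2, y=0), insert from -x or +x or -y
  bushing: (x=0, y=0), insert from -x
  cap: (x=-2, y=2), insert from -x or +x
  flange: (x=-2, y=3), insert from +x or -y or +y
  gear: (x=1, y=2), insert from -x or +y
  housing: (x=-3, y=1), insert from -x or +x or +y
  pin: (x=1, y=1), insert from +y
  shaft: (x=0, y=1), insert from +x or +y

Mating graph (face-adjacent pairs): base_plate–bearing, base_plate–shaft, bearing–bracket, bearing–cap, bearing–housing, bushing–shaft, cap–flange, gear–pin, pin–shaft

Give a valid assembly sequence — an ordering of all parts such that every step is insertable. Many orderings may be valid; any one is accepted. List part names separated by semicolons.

base_plate; bearing; cap; housing; shaft; bushing; bracket; flange; pin; gear

1. base_plate@(-1, 1) [-x clear] — {base_plate}
2. bearing@(-2, 1) [-x clear] — {base_plate, bearing}
3. cap@(-2, 2) [-x clear] — {base_plate, bearing, cap}
4. housing@(-3, 1) [-x clear] — {base_plate, bearing, cap, housing}
5. shaft@(0, 1) [+x clear] — {base_plate, bearing, cap, housing, shaft}
6. bushing@(0, 0) [-x clear] — {base_plate, bearing, bushing, cap, housing, shaft}
7. bracket@(-2, 0) [-x clear] — {base_plate, bearing, bracket, bushing, cap, housing, shaft}
8. flange@(-2, 3) [+x clear] — {base_plate, bearing, bracket, bushing, cap, flange, housing, shaft}
9. pin@(1, 1) [+y clear] — {base_plate, bearing, bracket, bushing, cap, flange, housing, pin, shaft}
10. gear@(1, 2) [+y clear] — {base_plate, bearing, bracket, bushing, cap, flange, gear, housing, pin, shaft}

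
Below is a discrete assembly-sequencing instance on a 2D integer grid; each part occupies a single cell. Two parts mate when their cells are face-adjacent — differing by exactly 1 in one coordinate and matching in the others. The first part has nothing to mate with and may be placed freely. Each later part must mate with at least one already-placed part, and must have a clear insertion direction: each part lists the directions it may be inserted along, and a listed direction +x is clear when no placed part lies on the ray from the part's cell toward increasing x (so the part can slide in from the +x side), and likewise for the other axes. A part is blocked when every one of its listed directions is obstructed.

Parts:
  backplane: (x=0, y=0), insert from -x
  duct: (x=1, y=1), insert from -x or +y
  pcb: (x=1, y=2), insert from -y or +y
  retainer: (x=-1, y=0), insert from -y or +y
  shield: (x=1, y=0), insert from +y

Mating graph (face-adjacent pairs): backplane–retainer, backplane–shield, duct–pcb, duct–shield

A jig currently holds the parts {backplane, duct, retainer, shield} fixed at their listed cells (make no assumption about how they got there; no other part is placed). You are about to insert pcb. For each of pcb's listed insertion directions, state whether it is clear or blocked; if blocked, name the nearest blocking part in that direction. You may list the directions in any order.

+y: clear; -y: blocked by duct

-y: nearest on ray is duct@(1, 1) ⇒ blocked
+y: ray from pcb(1, 2) has no placed part ⇒ clear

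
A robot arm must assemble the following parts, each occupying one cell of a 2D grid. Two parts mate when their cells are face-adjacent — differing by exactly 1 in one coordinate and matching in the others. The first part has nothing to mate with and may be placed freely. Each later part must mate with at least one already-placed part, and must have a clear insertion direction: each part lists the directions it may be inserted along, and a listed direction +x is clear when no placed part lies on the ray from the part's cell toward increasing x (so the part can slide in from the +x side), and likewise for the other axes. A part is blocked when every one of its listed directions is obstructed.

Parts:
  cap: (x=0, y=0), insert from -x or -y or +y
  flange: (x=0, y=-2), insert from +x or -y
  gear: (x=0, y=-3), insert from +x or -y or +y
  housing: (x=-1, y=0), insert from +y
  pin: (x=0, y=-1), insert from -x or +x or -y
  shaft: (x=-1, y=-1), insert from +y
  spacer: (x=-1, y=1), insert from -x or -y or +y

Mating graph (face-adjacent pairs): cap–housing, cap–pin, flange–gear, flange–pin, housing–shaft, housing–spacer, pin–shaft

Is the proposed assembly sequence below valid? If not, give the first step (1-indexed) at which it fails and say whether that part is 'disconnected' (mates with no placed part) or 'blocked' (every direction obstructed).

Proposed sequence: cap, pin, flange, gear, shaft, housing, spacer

Valid

1. cap@(0, 0) [-x clear] — {cap}
2. pin@(0, -1) [-x clear] — {cap, pin}
3. flange@(0, -2) [+x clear] — {cap, flange, pin}
4. gear@(0, -3) [+x clear] — {cap, flange, gear, pin}
5. shaft@(-1, -1) [+y clear] — {cap, flange, gear, pin, shaft}
6. housing@(-1, 0) [+y clear] — {cap, flange, gear, housing, pin, shaft}
7. spacer@(-1, 1) [-x clear] — {cap, flange, gear, housing, pin, shaft, spacer}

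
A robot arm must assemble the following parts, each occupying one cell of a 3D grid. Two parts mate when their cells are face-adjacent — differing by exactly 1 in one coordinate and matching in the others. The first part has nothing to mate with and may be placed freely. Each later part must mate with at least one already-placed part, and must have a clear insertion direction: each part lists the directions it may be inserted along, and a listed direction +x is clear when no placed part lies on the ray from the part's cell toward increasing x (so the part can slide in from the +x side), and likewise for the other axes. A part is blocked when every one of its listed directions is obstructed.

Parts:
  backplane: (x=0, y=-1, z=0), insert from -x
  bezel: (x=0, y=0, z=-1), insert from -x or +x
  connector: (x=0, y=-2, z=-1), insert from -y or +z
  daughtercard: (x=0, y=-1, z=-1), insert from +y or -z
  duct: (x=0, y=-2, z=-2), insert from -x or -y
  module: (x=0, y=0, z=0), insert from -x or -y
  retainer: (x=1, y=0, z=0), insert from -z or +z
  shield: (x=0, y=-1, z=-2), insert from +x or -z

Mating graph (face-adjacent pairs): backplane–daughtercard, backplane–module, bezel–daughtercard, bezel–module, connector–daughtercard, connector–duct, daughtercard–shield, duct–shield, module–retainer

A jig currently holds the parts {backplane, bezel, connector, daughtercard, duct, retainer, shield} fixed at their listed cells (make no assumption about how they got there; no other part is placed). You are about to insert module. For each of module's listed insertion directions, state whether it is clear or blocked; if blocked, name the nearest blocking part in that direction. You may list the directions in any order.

-x: ray from module(0, 0, 0) has no placed part ⇒ clear
-y: nearest on ray is backplane@(0, -1, 0) ⇒ blocked

-x: clear; -y: blocked by backplane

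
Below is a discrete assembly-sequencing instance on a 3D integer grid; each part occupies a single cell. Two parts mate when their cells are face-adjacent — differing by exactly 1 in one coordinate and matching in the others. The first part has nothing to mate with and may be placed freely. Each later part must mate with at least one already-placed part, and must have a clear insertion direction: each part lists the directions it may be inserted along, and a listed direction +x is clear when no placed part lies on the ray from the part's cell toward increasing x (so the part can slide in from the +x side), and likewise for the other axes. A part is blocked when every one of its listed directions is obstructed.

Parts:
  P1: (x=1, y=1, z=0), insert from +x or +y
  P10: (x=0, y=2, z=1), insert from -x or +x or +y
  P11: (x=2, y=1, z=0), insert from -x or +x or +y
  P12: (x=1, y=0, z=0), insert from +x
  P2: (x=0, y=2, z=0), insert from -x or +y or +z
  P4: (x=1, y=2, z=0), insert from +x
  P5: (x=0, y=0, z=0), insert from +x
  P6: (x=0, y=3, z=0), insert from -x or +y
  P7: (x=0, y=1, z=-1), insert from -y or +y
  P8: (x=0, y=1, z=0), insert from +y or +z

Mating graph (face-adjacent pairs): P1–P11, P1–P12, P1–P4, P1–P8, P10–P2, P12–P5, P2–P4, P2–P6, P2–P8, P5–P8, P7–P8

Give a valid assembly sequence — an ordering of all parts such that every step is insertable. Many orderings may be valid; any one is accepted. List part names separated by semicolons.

P4; P1; P8; P5; P7; P2; P6; P10; P11; P12

1. P4@(1, 2, 0) [+x clear] — {P4}
2. P1@(1, 1, 0) [+x clear] — {P1, P4}
3. P8@(0, 1, 0) [+y clear] — {P1, P4, P8}
4. P5@(0, 0, 0) [+x clear] — {P1, P4, P5, P8}
5. P7@(0, 1, -1) [-y clear] — {P1, P4, P5, P7, P8}
6. P2@(0, 2, 0) [-x clear] — {P1, P2, P4, P5, P7, P8}
7. P6@(0, 3, 0) [-x clear] — {P1, P2, P4, P5, P6, P7, P8}
8. P10@(0, 2, 1) [-x clear] — {P1, P10, P2, P4, P5, P6, P7, P8}
9. P11@(2, 1, 0) [+x clear] — {P1, P10, P11, P2, P4, P5, P6, P7, P8}
10. P12@(1, 0, 0) [+x clear] — {P1, P10, P11, P12, P2, P4, P5, P6, P7, P8}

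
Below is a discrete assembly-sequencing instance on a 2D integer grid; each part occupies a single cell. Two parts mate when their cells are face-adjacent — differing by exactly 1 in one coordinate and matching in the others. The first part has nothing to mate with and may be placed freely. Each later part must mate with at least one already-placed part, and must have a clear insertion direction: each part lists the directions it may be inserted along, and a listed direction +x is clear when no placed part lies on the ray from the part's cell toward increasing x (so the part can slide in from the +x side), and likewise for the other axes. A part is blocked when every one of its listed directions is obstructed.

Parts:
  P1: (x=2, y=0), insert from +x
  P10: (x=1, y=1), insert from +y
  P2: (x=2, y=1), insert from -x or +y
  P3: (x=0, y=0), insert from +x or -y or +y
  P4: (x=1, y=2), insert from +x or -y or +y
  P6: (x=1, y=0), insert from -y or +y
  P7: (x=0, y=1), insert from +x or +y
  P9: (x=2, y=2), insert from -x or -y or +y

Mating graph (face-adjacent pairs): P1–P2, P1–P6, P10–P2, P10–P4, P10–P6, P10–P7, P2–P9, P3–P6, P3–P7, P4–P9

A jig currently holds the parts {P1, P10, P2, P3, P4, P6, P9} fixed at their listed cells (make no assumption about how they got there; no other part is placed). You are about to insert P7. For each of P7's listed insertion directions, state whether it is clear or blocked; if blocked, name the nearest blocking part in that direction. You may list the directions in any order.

+x: blocked by P10; +y: clear

+x: nearest on ray is P10@(1, 1) ⇒ blocked
+y: ray from P7(0, 1) has no placed part ⇒ clear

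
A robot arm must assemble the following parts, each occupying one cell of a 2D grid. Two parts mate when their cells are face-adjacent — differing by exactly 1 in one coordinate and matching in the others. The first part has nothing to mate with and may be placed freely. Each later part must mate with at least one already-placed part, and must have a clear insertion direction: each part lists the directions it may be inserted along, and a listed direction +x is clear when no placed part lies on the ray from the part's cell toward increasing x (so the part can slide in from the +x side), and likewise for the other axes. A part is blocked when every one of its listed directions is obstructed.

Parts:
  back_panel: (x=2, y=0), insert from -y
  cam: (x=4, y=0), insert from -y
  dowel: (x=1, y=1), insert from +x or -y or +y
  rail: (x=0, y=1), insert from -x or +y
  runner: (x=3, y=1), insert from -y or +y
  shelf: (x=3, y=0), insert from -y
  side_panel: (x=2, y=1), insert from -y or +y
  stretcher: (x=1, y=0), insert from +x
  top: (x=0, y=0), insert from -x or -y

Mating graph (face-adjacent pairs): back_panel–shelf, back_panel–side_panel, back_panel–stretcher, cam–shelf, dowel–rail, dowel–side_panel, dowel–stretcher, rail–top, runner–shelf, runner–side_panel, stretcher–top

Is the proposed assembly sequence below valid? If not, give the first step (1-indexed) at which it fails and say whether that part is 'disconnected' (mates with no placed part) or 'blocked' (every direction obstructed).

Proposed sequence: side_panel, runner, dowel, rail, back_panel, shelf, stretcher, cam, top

1. side_panel@(2, 1) [-y clear] — {side_panel}
2. runner@(3, 1) [-y clear] — {runner, side_panel}
3. dowel@(1, 1) [-y clear] — {dowel, runner, side_panel}
4. rail@(0, 1) [-x clear] — {dowel, rail, runner, side_panel}
5. back_panel@(2, 0) [-y clear] — {back_panel, dowel, rail, runner, side_panel}
6. shelf@(3, 0) [-y clear] — {back_panel, dowel, rail, runner, shelf, side_panel}
7. stretcher@(1, 0) — +x all obstructed ⇒ blocked

Invalid at step 7 (blocked)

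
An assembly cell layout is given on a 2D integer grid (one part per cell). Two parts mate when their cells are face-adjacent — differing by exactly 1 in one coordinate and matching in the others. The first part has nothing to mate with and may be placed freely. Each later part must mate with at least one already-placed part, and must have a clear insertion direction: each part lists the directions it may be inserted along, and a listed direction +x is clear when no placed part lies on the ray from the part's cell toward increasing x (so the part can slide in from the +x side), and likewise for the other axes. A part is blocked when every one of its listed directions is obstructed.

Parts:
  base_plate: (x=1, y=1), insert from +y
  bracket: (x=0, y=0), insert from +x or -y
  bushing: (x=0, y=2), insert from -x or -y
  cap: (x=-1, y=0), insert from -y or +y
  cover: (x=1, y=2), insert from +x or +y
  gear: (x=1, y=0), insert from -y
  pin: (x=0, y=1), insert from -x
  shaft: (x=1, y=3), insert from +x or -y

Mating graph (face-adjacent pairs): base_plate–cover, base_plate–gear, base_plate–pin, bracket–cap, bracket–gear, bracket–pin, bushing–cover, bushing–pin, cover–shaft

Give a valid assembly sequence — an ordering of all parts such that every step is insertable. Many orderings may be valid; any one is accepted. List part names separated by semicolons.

1. cap@(-1, 0) [-y clear] — {cap}
2. bracket@(0, 0) [+x clear] — {bracket, cap}
3. gear@(1, 0) [-y clear] — {bracket, cap, gear}
4. base_plate@(1, 1) [+y clear] — {base_plate, bracket, cap, gear}
5. cover@(1, 2) [+x clear] — {base_plate, bracket, cap, cover, gear}
6. shaft@(1, 3) [+x clear] — {base_plate, bracket, cap, cover, gear, shaft}
7. bushing@(0, 2) [-x clear] — {base_plate, bracket, bushing, cap, cover, gear, shaft}
8. pin@(0, 1) [-x clear] — {base_plate, bracket, bushing, cap, cover, gear, pin, shaft}

cap; bracket; gear; base_plate; cover; shaft; bushing; pin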